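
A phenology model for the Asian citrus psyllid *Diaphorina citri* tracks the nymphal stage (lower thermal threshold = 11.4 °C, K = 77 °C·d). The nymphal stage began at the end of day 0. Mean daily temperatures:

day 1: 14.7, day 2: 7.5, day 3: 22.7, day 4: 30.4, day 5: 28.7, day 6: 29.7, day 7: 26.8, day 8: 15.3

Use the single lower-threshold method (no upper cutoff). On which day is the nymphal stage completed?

day 7

Daily DD above 11.4 °C: 3.3, 0.0, 11.3, 19.0, 17.3, 18.3, 15.4, 3.9.
Cumulative: 3.3, 3.3, 14.6, 33.6, 50.9, 69.2, 84.6, 88.5.
The total first reaches 77 DD on day 7.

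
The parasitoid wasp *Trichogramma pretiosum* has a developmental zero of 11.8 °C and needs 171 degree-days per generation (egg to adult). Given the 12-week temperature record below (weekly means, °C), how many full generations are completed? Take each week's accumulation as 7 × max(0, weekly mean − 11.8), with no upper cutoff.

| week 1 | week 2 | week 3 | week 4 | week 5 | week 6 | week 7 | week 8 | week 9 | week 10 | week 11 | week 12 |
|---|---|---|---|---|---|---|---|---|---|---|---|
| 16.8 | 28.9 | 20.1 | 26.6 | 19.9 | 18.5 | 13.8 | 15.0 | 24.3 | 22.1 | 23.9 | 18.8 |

Weekly DD (7 × max(0, T̄ − 11.8)): 35.0, 119.7, 58.1, 103.6, 56.7, 46.9, 14.0, 22.4, 87.5, 72.1, 84.7, 49.0.
Season total = 749.7 DD.
Complete generations = ⌊749.7 / 171⌋ = 4.

4 generations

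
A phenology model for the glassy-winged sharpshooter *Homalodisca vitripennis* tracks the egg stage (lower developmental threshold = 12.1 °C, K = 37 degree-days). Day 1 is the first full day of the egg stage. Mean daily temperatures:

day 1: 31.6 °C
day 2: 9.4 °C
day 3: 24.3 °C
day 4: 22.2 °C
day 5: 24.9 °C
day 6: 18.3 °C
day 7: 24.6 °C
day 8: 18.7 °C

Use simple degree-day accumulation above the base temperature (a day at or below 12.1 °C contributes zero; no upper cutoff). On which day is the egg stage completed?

day 4

Daily DD above 12.1 °C: 19.5, 0.0, 12.2, 10.1, 12.8, 6.2, 12.5, 6.6.
Cumulative: 19.5, 19.5, 31.7, 41.8, 54.6, 60.8, 73.3, 79.9.
The total first reaches 37 DD on day 4.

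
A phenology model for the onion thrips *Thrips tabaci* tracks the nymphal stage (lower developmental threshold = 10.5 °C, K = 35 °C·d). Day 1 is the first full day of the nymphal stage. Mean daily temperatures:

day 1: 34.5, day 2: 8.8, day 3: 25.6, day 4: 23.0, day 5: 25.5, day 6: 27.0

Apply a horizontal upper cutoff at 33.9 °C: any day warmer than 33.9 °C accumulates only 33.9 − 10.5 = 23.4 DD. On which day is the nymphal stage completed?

day 3

Daily DD above 10.5 °C (capped at 23.4): 23.4, 0.0, 15.1, 12.5, 15.0, 16.5.
Cumulative: 23.4, 23.4, 38.5, 51.0, 66.0, 82.5.
The total first reaches 35 DD on day 3.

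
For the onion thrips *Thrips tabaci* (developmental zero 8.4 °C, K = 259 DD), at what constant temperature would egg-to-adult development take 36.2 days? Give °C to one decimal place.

Required daily accumulation = 259 / 36.2 = 7.155 DD/day.
T = T_base + 7.155 = 8.4 + 7.155 = 15.555 ≈ 15.6 °C.

15.6 °C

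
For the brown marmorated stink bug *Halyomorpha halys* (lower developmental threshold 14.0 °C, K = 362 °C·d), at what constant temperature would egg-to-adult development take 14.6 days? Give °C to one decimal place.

Required daily accumulation = 362 / 14.6 = 24.795 DD/day.
T = T_base + 24.795 = 14.0 + 24.795 = 38.795 ≈ 38.8 °C.

38.8 °C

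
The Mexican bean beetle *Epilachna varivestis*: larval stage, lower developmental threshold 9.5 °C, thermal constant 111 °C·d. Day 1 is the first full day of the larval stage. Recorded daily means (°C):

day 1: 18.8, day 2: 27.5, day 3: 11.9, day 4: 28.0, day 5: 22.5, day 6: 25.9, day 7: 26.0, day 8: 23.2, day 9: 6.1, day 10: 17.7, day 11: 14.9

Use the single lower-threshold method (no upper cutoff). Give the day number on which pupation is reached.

day 10

Daily DD above 9.5 °C: 9.3, 18.0, 2.4, 18.5, 13.0, 16.4, 16.5, 13.7, 0.0, 8.2, 5.4.
Cumulative: 9.3, 27.3, 29.7, 48.2, 61.2, 77.6, 94.1, 107.8, 107.8, 116.0, 121.4.
The total first reaches 111 DD on day 10.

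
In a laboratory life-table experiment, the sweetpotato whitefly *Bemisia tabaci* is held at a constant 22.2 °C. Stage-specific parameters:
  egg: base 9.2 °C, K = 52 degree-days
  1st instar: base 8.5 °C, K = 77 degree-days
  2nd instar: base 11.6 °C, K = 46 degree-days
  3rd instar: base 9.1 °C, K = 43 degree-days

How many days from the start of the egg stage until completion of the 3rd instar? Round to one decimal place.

17.2 days

egg: 52 / (22.2 − 9.2) = 52 / 13.0 = 4.000 d.
1st instar: 77 / (22.2 − 8.5) = 77 / 13.7 = 5.620 d.
2nd instar: 46 / (22.2 − 11.6) = 46 / 10.6 = 4.340 d.
3rd instar: 43 / (22.2 − 9.1) = 43 / 13.1 = 3.282 d.
Sum = 17.243 ≈ 17.2 days.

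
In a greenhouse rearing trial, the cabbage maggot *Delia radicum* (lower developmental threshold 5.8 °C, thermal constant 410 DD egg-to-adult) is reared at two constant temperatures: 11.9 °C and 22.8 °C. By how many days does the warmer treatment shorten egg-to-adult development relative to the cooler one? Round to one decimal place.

43.1 days

At 11.9 °C: 410 / (11.9 − 5.8) = 410 / 6.1 = 67.213 d.
At 22.8 °C: 410 / (22.8 − 5.8) = 410 / 17.0 = 24.118 d.
Difference = |67.213 − 24.118| = 43.095 ≈ 43.1 days.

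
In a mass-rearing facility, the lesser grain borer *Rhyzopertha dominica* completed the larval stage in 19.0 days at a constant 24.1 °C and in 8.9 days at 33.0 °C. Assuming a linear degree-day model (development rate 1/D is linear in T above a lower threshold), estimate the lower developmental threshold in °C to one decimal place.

Linear rate model ⇒ the product D·(T − T_b) is constant across temperatures.
19.0·(24.1 − T_b) = 8.9·(33.0 − T_b)
T_b = (19.0·24.1 − 8.9·33.0) / (19.0 − 8.9) = 164.20 / 10.1 = 16.257 °C ≈ 16.3 °C.

16.3 °C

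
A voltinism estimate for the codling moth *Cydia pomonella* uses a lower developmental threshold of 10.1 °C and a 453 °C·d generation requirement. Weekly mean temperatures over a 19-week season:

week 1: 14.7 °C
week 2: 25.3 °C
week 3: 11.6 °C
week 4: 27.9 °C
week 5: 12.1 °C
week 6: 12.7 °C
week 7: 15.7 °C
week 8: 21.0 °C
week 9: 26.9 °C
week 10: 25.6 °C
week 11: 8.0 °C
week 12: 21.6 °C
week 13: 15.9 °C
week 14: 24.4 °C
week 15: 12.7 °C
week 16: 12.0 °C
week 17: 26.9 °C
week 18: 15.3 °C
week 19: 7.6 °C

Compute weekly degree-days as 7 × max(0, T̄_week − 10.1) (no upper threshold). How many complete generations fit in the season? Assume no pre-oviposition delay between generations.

Weekly DD (7 × max(0, T̄ − 10.1)): 32.2, 106.4, 10.5, 124.6, 14.0, 18.2, 39.2, 76.3, 117.6, 108.5, 0.0, 80.5, 40.6, 100.1, 18.2, 13.3, 117.6, 36.4, 0.0.
Season total = 1054.2 DD.
Complete generations = ⌊1054.2 / 453⌋ = 2.

2 generations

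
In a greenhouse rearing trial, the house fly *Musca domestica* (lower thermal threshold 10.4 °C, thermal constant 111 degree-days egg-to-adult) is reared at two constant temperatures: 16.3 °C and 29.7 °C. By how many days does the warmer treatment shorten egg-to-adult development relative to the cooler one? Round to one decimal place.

13.1 days

At 16.3 °C: 111 / (16.3 − 10.4) = 111 / 5.9 = 18.814 d.
At 29.7 °C: 111 / (29.7 − 10.4) = 111 / 19.3 = 5.751 d.
Difference = |18.814 − 5.751| = 13.062 ≈ 13.1 days.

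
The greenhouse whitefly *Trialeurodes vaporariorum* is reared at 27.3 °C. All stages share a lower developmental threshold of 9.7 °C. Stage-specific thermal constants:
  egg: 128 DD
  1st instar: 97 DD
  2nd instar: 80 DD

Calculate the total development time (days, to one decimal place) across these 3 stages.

Daily accumulation at 27.3 °C = 27.3 − 9.7 = 17.6 DD/day.
Total K = 128 + 97 + 80 = 305 DD.
Total duration = 305 / 17.6 = 17.330 ≈ 17.3 days.

17.3 days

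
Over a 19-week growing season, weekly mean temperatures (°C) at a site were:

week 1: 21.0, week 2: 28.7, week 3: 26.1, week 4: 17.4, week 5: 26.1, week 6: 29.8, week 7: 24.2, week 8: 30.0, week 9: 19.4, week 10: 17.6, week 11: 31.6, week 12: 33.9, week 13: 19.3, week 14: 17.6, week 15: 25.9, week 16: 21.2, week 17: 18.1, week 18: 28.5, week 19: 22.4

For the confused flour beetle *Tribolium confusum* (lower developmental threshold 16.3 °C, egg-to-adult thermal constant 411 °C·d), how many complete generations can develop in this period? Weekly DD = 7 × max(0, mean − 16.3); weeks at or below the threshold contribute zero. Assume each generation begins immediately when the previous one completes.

2 generations

Weekly DD (7 × max(0, T̄ − 16.3)): 32.9, 86.8, 68.6, 7.7, 68.6, 94.5, 55.3, 95.9, 21.7, 9.1, 107.1, 123.2, 21.0, 9.1, 67.2, 34.3, 12.6, 85.4, 42.7.
Season total = 1043.7 DD.
Complete generations = ⌊1043.7 / 411⌋ = 2.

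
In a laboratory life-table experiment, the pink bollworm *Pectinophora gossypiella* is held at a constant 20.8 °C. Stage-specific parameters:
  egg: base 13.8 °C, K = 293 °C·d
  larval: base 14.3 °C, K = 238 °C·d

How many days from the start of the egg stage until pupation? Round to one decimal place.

egg: 293 / (20.8 − 13.8) = 293 / 7.0 = 41.857 d.
larval: 238 / (20.8 − 14.3) = 238 / 6.5 = 36.615 d.
Sum = 78.473 ≈ 78.5 days.

78.5 days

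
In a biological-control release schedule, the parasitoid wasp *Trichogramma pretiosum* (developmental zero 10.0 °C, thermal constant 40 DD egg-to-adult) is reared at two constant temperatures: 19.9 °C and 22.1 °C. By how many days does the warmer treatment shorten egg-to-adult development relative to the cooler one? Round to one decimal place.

0.7 days

At 19.9 °C: 40 / (19.9 − 10.0) = 40 / 9.9 = 4.040 d.
At 22.1 °C: 40 / (22.1 − 10.0) = 40 / 12.1 = 3.306 d.
Difference = |4.040 − 3.306| = 0.735 ≈ 0.7 days.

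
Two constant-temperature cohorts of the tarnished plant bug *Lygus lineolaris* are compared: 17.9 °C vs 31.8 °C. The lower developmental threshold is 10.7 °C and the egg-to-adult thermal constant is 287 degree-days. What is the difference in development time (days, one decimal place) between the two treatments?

At 17.9 °C: 287 / (17.9 − 10.7) = 287 / 7.2 = 39.861 d.
At 31.8 °C: 287 / (31.8 − 10.7) = 287 / 21.1 = 13.602 d.
Difference = |39.861 − 13.602| = 26.259 ≈ 26.3 days.

26.3 days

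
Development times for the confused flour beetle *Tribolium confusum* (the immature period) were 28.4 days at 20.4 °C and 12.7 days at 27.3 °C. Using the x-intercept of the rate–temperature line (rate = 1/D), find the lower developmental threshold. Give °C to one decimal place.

Equal thermal constants: D₁(T₁ − T_b) = D₂(T₂ − T_b).
28.4·(20.4 − T_b) = 12.7·(27.3 − T_b)
T_b = (28.4·20.4 − 12.7·27.3) / (28.4 − 12.7) = 232.65 / 15.7 = 14.818 °C ≈ 14.8 °C.

14.8 °C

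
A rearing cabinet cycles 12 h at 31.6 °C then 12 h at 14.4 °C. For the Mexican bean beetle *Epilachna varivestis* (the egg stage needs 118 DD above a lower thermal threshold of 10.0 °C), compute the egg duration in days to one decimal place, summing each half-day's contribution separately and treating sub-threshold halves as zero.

Day half: max(0, 31.6 − 10.0) × 0.5 = 21.6 × 0.5 = 10.80 DD.
Night half: max(0, 14.4 − 10.0) × 0.5 = 4.4 × 0.5 = 2.20 DD.
Per 24 h: 13.00 DD/day.
Duration = 118 / 13.00 = 9.077 ≈ 9.1 days.

9.1 days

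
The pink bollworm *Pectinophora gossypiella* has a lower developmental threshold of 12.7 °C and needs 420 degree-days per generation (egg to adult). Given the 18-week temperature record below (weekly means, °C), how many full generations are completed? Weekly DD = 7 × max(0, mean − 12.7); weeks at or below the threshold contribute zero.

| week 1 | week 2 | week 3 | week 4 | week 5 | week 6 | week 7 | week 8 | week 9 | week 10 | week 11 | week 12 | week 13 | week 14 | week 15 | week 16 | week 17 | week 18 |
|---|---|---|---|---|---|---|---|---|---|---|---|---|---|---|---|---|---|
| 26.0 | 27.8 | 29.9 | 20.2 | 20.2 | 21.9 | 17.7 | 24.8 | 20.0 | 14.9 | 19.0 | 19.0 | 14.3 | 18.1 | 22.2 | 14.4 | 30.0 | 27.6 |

2 generations

Weekly DD (7 × max(0, T̄ − 12.7)): 93.1, 105.7, 120.4, 52.5, 52.5, 64.4, 35.0, 84.7, 51.1, 15.4, 44.1, 44.1, 11.2, 37.8, 66.5, 11.9, 121.1, 104.3.
Season total = 1115.8 DD.
Complete generations = ⌊1115.8 / 420⌋ = 2.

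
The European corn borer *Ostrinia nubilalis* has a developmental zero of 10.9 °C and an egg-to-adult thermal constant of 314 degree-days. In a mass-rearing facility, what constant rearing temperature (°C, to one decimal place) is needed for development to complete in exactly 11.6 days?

38.0 °C

Required daily accumulation = 314 / 11.6 = 27.069 DD/day.
T = T_base + 27.069 = 10.9 + 27.069 = 37.969 ≈ 38.0 °C.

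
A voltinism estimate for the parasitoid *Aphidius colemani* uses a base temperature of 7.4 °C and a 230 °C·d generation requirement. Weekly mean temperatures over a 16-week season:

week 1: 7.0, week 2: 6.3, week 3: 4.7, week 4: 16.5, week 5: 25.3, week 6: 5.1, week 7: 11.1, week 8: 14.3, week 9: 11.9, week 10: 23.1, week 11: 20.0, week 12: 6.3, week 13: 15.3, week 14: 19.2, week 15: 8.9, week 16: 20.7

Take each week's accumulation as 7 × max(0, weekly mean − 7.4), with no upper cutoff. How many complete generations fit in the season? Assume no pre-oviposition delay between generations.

Weekly DD (7 × max(0, T̄ − 7.4)): 0.0, 0.0, 0.0, 63.7, 125.3, 0.0, 25.9, 48.3, 31.5, 109.9, 88.2, 0.0, 55.3, 82.6, 10.5, 93.1.
Season total = 734.3 DD.
Complete generations = ⌊734.3 / 230⌋ = 3.

3 generations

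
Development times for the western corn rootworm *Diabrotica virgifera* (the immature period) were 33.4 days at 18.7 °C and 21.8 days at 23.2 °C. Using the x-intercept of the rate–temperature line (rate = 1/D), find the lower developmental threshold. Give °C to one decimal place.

Linear rate model ⇒ the product D·(T − T_b) is constant across temperatures.
33.4·(18.7 − T_b) = 21.8·(23.2 − T_b)
T_b = (33.4·18.7 − 21.8·23.2) / (33.4 − 21.8) = 118.82 / 11.6 = 10.243 °C ≈ 10.2 °C.

10.2 °C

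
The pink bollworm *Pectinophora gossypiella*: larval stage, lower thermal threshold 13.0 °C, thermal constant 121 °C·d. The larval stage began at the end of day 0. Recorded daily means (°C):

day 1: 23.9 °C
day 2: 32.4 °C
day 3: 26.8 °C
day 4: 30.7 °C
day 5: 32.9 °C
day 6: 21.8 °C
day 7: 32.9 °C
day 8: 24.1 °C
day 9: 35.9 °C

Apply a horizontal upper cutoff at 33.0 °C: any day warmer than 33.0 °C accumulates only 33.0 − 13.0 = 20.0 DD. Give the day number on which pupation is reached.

day 8

Daily DD above 13.0 °C (capped at 20.0): 10.9, 19.4, 13.8, 17.7, 19.9, 8.8, 19.9, 11.1, 20.0.
Cumulative: 10.9, 30.3, 44.1, 61.8, 81.7, 90.5, 110.4, 121.5, 141.5.
The total first reaches 121 DD on day 8.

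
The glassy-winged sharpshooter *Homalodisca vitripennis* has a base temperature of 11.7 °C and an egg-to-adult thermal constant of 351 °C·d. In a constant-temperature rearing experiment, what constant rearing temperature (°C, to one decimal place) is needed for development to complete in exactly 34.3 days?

Required daily accumulation = 351 / 34.3 = 10.233 DD/day.
T = T_base + 10.233 = 11.7 + 10.233 = 21.933 ≈ 21.9 °C.

21.9 °C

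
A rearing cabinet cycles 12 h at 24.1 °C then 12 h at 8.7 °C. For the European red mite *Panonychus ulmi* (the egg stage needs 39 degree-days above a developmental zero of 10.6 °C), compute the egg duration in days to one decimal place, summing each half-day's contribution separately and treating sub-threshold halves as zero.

Day half: max(0, 24.1 − 10.6) × 0.5 = 13.5 × 0.5 = 6.75 DD.
Night half: max(0, 8.7 − 10.6) × 0.5 = 0.0 × 0.5 = 0.00 DD.
Per 24 h: 6.75 DD/day.
Duration = 39 / 6.75 = 5.778 ≈ 5.8 days.

5.8 days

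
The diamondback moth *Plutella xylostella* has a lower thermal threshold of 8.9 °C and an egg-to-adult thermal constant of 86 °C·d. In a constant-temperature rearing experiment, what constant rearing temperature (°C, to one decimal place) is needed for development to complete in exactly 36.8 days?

Required daily accumulation = 86 / 36.8 = 2.337 DD/day.
T = T_base + 2.337 = 8.9 + 2.337 = 11.237 ≈ 11.2 °C.

11.2 °C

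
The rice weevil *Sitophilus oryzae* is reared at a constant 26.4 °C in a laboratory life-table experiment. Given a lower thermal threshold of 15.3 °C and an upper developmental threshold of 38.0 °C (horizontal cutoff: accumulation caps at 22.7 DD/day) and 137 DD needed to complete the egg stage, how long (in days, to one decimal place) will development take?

Daily accumulation = 26.4 − 15.3 = 11.1 DD/day.
Duration = 137 / 11.1 = 12.342 ≈ 12.3 days.

12.3 days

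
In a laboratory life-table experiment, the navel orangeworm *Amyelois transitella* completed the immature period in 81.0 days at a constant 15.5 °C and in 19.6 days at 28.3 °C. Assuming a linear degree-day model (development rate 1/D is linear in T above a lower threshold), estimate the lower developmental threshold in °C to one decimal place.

Linear rate model ⇒ the product D·(T − T_b) is constant across temperatures.
81.0·(15.5 − T_b) = 19.6·(28.3 − T_b)
T_b = (81.0·15.5 − 19.6·28.3) / (81.0 − 19.6) = 700.82 / 61.4 = 11.414 °C ≈ 11.4 °C.

11.4 °C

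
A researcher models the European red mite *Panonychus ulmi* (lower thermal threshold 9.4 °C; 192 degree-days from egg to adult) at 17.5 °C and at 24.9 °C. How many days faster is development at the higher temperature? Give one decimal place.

11.3 days

At 17.5 °C: 192 / (17.5 − 9.4) = 192 / 8.1 = 23.704 d.
At 24.9 °C: 192 / (24.9 − 9.4) = 192 / 15.5 = 12.387 d.
Difference = |23.704 − 12.387| = 11.317 ≈ 11.3 days.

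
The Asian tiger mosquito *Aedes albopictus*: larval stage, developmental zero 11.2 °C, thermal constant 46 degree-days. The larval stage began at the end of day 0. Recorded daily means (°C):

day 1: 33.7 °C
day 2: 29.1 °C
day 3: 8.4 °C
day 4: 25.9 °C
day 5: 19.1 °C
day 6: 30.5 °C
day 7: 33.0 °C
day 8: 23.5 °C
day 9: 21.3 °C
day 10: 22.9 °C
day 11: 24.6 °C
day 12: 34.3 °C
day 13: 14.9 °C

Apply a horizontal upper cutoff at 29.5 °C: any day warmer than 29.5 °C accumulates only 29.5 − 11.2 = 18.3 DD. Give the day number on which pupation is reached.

Daily DD above 11.2 °C (capped at 18.3): 18.3, 17.9, 0.0, 14.7, 7.9, 18.3, 18.3, 12.3, 10.1, 11.7, 13.4, 18.3, 3.7.
Cumulative: 18.3, 36.2, 36.2, 50.9, 58.8, 77.1, 95.4, 107.7, 117.8, 129.5, 142.9, 161.2, 164.9.
The total first reaches 46 DD on day 4.

day 4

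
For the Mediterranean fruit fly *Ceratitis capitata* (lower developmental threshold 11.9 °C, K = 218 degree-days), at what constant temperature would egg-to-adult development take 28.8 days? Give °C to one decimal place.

19.5 °C

Required daily accumulation = 218 / 28.8 = 7.569 DD/day.
T = T_base + 7.569 = 11.9 + 7.569 = 19.469 ≈ 19.5 °C.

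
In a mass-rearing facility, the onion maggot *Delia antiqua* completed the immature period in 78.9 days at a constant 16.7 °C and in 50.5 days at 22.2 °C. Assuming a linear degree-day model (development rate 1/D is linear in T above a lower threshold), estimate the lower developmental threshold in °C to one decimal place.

Linear rate model ⇒ the product D·(T − T_b) is constant across temperatures.
78.9·(16.7 − T_b) = 50.5·(22.2 − T_b)
T_b = (78.9·16.7 − 50.5·22.2) / (78.9 − 50.5) = 196.53 / 28.4 = 6.920 °C ≈ 6.9 °C.

6.9 °C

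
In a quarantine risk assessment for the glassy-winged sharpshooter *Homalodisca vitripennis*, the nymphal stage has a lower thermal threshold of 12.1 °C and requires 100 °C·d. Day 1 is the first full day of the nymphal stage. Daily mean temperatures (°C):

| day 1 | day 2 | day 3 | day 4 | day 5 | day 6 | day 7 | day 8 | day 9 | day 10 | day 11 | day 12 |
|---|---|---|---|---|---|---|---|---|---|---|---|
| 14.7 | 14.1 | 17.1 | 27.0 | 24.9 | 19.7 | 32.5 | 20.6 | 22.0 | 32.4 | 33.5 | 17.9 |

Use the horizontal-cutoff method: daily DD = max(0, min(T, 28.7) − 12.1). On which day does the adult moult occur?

day 11

Daily DD above 12.1 °C (capped at 16.6): 2.6, 2.0, 5.0, 14.9, 12.8, 7.6, 16.6, 8.5, 9.9, 16.6, 16.6, 5.8.
Cumulative: 2.6, 4.6, 9.6, 24.5, 37.3, 44.9, 61.5, 70.0, 79.9, 96.5, 113.1, 118.9.
The total first reaches 100 DD on day 11.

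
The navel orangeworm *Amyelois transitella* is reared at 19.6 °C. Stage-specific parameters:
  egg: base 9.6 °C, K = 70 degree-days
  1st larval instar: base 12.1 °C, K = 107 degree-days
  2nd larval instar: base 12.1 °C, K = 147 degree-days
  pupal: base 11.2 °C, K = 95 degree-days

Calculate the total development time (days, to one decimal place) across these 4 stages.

52.2 days

egg: 70 / (19.6 − 9.6) = 70 / 10.0 = 7.000 d.
1st larval instar: 107 / (19.6 − 12.1) = 107 / 7.5 = 14.267 d.
2nd larval instar: 147 / (19.6 − 12.1) = 147 / 7.5 = 19.600 d.
pupal: 95 / (19.6 − 11.2) = 95 / 8.4 = 11.310 d.
Sum = 52.176 ≈ 52.2 days.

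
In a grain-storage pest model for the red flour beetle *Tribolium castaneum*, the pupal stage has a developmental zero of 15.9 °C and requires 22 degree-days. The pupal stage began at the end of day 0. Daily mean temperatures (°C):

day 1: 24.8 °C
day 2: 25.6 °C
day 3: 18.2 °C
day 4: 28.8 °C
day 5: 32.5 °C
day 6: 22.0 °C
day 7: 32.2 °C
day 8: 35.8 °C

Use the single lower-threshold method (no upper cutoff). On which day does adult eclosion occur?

Daily DD above 15.9 °C: 8.9, 9.7, 2.3, 12.9, 16.6, 6.1, 16.3, 19.9.
Cumulative: 8.9, 18.6, 20.9, 33.8, 50.4, 56.5, 72.8, 92.7.
The total first reaches 22 DD on day 4.

day 4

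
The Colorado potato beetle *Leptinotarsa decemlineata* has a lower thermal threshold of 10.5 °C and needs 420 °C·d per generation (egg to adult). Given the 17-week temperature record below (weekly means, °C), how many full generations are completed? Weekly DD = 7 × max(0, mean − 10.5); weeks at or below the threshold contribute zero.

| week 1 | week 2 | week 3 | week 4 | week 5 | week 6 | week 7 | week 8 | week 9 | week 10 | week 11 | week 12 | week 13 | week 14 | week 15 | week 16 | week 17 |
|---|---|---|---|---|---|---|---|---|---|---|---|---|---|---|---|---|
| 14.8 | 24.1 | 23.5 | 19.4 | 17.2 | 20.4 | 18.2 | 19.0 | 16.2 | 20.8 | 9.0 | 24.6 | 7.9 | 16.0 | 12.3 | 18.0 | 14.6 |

2 generations

Weekly DD (7 × max(0, T̄ − 10.5)): 30.1, 95.2, 91.0, 62.3, 46.9, 69.3, 53.9, 59.5, 39.9, 72.1, 0.0, 98.7, 0.0, 38.5, 12.6, 52.5, 28.7.
Season total = 851.2 DD.
Complete generations = ⌊851.2 / 420⌋ = 2.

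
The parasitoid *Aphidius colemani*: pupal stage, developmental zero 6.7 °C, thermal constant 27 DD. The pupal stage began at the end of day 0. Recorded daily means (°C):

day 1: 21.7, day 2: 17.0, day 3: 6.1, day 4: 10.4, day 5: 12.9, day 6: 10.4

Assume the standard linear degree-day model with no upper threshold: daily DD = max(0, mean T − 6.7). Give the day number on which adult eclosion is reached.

day 4

Daily DD above 6.7 °C: 15.0, 10.3, 0.0, 3.7, 6.2, 3.7.
Cumulative: 15.0, 25.3, 25.3, 29.0, 35.2, 38.9.
The total first reaches 27 DD on day 4.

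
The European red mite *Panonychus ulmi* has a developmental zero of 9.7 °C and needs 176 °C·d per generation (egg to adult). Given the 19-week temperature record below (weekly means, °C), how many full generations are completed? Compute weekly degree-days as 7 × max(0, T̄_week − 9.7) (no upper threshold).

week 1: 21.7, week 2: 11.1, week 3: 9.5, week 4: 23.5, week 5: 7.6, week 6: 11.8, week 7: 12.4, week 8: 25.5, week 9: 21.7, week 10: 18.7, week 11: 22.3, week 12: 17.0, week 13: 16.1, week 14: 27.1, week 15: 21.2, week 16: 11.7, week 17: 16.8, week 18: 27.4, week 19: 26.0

Weekly DD (7 × max(0, T̄ − 9.7)): 84.0, 9.8, 0.0, 96.6, 0.0, 14.7, 18.9, 110.6, 84.0, 63.0, 88.2, 51.1, 44.8, 121.8, 80.5, 14.0, 49.7, 123.9, 114.1.
Season total = 1169.7 DD.
Complete generations = ⌊1169.7 / 176⌋ = 6.

6 generations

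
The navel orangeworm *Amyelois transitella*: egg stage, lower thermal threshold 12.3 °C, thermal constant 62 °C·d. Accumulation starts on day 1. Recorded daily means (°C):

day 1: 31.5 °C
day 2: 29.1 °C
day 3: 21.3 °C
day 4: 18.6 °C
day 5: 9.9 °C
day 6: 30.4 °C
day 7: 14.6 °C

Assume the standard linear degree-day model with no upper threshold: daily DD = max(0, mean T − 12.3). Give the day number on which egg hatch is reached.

Daily DD above 12.3 °C: 19.2, 16.8, 9.0, 6.3, 0.0, 18.1, 2.3.
Cumulative: 19.2, 36.0, 45.0, 51.3, 51.3, 69.4, 71.7.
The total first reaches 62 DD on day 6.

day 6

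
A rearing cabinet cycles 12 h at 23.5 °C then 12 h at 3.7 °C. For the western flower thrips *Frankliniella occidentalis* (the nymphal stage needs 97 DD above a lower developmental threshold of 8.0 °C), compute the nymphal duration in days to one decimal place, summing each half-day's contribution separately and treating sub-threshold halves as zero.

Day half: max(0, 23.5 − 8.0) × 0.5 = 15.5 × 0.5 = 7.75 DD.
Night half: max(0, 3.7 − 8.0) × 0.5 = 0.0 × 0.5 = 0.00 DD.
Per 24 h: 7.75 DD/day.
Duration = 97 / 7.75 = 12.516 ≈ 12.5 days.

12.5 days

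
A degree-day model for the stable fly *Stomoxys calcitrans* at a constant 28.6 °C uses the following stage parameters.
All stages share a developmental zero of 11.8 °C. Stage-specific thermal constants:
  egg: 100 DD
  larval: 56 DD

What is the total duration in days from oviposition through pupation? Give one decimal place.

Daily accumulation at 28.6 °C = 28.6 − 11.8 = 16.8 DD/day.
Total K = 100 + 56 = 156 DD.
Total duration = 156 / 16.8 = 9.286 ≈ 9.3 days.

9.3 days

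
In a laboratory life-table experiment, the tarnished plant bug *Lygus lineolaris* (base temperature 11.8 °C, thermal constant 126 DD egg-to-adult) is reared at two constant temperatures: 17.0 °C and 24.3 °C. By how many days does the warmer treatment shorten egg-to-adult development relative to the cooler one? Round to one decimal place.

At 17.0 °C: 126 / (17.0 − 11.8) = 126 / 5.2 = 24.231 d.
At 24.3 °C: 126 / (24.3 − 11.8) = 126 / 12.5 = 10.080 d.
Difference = |24.231 − 10.080| = 14.151 ≈ 14.2 days.

14.2 days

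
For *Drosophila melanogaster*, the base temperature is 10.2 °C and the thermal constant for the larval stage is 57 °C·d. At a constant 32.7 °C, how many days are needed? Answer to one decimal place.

2.5 days

Daily accumulation = 32.7 − 10.2 = 22.5 DD/day.
Duration = 57 / 22.5 = 2.533 ≈ 2.5 days.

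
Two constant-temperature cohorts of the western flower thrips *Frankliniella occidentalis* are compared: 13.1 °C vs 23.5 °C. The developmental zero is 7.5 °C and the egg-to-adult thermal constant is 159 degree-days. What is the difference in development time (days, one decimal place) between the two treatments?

18.5 days

At 13.1 °C: 159 / (13.1 − 7.5) = 159 / 5.6 = 28.393 d.
At 23.5 °C: 159 / (23.5 − 7.5) = 159 / 16.0 = 9.938 d.
Difference = |28.393 − 9.938| = 18.455 ≈ 18.5 days.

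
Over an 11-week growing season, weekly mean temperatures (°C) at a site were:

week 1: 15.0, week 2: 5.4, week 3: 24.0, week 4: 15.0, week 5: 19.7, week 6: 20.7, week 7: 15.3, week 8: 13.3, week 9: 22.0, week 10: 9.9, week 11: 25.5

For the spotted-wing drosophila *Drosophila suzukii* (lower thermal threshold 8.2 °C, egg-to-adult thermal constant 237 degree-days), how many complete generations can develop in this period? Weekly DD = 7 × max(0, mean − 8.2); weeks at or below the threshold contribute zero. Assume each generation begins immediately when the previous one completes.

Weekly DD (7 × max(0, T̄ − 8.2)): 47.6, 0.0, 110.6, 47.6, 80.5, 87.5, 49.7, 35.7, 96.6, 11.9, 121.1.
Season total = 688.8 DD.
Complete generations = ⌊688.8 / 237⌋ = 2.

2 generations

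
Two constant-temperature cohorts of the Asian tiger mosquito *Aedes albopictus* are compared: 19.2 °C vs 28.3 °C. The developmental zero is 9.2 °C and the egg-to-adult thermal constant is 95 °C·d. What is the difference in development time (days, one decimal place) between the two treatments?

4.5 days

At 19.2 °C: 95 / (19.2 − 9.2) = 95 / 10.0 = 9.500 d.
At 28.3 °C: 95 / (28.3 − 9.2) = 95 / 19.1 = 4.974 d.
Difference = |9.500 − 4.974| = 4.526 ≈ 4.5 days.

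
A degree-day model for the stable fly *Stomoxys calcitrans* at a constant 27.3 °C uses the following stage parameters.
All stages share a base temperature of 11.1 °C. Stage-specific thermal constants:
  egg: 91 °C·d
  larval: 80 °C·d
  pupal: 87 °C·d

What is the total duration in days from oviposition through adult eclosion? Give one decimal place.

15.9 days

Daily accumulation at 27.3 °C = 27.3 − 11.1 = 16.2 DD/day.
Total K = 91 + 80 + 87 = 258 DD.
Total duration = 258 / 16.2 = 15.926 ≈ 15.9 days.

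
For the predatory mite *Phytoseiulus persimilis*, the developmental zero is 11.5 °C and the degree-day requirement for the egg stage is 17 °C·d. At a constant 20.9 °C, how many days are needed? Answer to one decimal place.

Daily accumulation = 20.9 − 11.5 = 9.4 DD/day.
Duration = 17 / 9.4 = 1.809 ≈ 1.8 days.

1.8 days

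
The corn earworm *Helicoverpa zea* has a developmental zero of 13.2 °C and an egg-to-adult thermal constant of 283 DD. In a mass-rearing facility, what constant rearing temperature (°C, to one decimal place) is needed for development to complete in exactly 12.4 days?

Required daily accumulation = 283 / 12.4 = 22.823 DD/day.
T = T_base + 22.823 = 13.2 + 22.823 = 36.023 ≈ 36.0 °C.

36.0 °C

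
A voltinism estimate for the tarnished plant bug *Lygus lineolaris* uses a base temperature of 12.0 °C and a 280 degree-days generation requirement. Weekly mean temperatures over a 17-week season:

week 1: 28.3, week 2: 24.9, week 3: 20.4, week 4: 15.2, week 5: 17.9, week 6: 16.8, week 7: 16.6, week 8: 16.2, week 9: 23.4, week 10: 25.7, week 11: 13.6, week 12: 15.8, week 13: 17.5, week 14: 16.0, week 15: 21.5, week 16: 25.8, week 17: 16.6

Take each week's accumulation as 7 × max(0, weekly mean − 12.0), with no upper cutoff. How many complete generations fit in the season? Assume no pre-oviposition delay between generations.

3 generations

Weekly DD (7 × max(0, T̄ − 12.0)): 114.1, 90.3, 58.8, 22.4, 41.3, 33.6, 32.2, 29.4, 79.8, 95.9, 11.2, 26.6, 38.5, 28.0, 66.5, 96.6, 32.2.
Season total = 897.4 DD.
Complete generations = ⌊897.4 / 280⌋ = 3.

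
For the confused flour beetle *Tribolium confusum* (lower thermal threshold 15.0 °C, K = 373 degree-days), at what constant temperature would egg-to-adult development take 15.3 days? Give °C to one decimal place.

39.4 °C

Required daily accumulation = 373 / 15.3 = 24.379 DD/day.
T = T_base + 24.379 = 15.0 + 24.379 = 39.379 ≈ 39.4 °C.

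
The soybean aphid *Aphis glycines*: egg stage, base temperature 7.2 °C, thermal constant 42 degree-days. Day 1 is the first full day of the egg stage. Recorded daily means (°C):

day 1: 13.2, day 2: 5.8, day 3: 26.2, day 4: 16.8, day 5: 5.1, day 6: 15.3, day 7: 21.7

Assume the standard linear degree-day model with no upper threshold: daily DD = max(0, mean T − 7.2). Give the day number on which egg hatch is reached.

Daily DD above 7.2 °C: 6.0, 0.0, 19.0, 9.6, 0.0, 8.1, 14.5.
Cumulative: 6.0, 6.0, 25.0, 34.6, 34.6, 42.7, 57.2.
The total first reaches 42 DD on day 6.

day 6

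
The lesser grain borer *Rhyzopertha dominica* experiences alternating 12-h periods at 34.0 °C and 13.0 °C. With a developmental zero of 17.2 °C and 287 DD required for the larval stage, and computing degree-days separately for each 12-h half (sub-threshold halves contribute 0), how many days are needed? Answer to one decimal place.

Day half: max(0, 34.0 − 17.2) × 0.5 = 16.8 × 0.5 = 8.40 DD.
Night half: max(0, 13.0 − 17.2) × 0.5 = 0.0 × 0.5 = 0.00 DD.
Per 24 h: 8.40 DD/day.
Duration = 287 / 8.40 = 34.167 ≈ 34.2 days.

34.2 days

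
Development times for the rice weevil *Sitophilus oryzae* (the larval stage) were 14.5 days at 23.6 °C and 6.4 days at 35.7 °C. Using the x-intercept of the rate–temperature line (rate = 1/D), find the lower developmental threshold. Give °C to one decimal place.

14.0 °C

Linear rate model ⇒ the product D·(T − T_b) is constant across temperatures.
14.5·(23.6 − T_b) = 6.4·(35.7 − T_b)
T_b = (14.5·23.6 − 6.4·35.7) / (14.5 − 6.4) = 113.72 / 8.1 = 14.040 °C ≈ 14.0 °C.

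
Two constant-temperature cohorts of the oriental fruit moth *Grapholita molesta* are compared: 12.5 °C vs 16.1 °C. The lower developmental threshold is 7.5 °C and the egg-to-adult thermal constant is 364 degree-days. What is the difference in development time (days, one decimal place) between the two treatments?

30.5 days

At 12.5 °C: 364 / (12.5 − 7.5) = 364 / 5.0 = 72.800 d.
At 16.1 °C: 364 / (16.1 − 7.5) = 364 / 8.6 = 42.326 d.
Difference = |72.800 − 42.326| = 30.474 ≈ 30.5 days.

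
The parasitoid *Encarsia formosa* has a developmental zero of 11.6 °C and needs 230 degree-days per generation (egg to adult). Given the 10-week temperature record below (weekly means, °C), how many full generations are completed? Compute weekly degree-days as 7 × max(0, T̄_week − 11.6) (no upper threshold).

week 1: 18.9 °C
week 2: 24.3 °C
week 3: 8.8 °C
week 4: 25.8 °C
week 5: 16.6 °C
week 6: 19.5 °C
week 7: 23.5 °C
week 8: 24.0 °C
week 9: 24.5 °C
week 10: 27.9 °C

Weekly DD (7 × max(0, T̄ − 11.6)): 51.1, 88.9, 0.0, 99.4, 35.0, 55.3, 83.3, 86.8, 90.3, 114.1.
Season total = 704.2 DD.
Complete generations = ⌊704.2 / 230⌋ = 3.

3 generations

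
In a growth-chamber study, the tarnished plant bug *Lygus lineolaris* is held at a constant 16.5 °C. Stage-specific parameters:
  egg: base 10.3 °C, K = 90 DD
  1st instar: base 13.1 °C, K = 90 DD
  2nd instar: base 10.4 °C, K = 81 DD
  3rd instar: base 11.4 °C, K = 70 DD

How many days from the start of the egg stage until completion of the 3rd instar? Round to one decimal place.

egg: 90 / (16.5 − 10.3) = 90 / 6.2 = 14.516 d.
1st instar: 90 / (16.5 − 13.1) = 90 / 3.4 = 26.471 d.
2nd instar: 81 / (16.5 − 10.4) = 81 / 6.1 = 13.279 d.
3rd instar: 70 / (16.5 − 11.4) = 70 / 5.1 = 13.725 d.
Sum = 67.991 ≈ 68.0 days.

68.0 days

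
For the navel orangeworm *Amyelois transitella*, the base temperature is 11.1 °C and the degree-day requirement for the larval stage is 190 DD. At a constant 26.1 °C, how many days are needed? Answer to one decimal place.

12.7 days

Daily accumulation = 26.1 − 11.1 = 15.0 DD/day.
Duration = 190 / 15.0 = 12.667 ≈ 12.7 days.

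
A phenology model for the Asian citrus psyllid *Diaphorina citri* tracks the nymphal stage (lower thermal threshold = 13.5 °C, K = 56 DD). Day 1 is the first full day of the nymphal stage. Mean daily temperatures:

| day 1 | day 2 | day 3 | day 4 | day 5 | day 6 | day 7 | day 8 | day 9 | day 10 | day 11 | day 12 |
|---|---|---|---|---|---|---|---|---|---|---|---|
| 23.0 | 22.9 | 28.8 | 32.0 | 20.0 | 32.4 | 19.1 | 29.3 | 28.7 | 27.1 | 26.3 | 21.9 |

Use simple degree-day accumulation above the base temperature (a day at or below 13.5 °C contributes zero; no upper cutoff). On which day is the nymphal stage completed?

Daily DD above 13.5 °C: 9.5, 9.4, 15.3, 18.5, 6.5, 18.9, 5.6, 15.8, 15.2, 13.6, 12.8, 8.4.
Cumulative: 9.5, 18.9, 34.2, 52.7, 59.2, 78.1, 83.7, 99.5, 114.7, 128.3, 141.1, 149.5.
The total first reaches 56 DD on day 5.

day 5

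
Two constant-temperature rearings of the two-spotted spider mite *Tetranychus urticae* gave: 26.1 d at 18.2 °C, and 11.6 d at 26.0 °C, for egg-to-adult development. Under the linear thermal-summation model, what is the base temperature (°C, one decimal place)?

12.0 °C

Under the model K = D·(T − T_b), so D₁·(T₁ − T_b) = D₂·(T₂ − T_b).
26.1·(18.2 − T_b) = 11.6·(26.0 − T_b)
T_b = (26.1·18.2 − 11.6·26.0) / (26.1 − 11.6) = 173.42 / 14.5 = 11.960 °C ≈ 12.0 °C.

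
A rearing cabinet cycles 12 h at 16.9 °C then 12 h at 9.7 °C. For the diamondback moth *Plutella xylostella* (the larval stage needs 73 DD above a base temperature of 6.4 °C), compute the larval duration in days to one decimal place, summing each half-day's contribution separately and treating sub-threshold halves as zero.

10.6 days

Day half: max(0, 16.9 − 6.4) × 0.5 = 10.5 × 0.5 = 5.25 DD.
Night half: max(0, 9.7 − 6.4) × 0.5 = 3.3 × 0.5 = 1.65 DD.
Per 24 h: 6.90 DD/day.
Duration = 73 / 6.90 = 10.580 ≈ 10.6 days.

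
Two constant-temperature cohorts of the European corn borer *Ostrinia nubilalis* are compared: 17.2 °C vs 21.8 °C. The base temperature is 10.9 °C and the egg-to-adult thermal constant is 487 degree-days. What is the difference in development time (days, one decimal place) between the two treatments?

At 17.2 °C: 487 / (17.2 − 10.9) = 487 / 6.3 = 77.302 d.
At 21.8 °C: 487 / (21.8 − 10.9) = 487 / 10.9 = 44.679 d.
Difference = |77.302 − 44.679| = 32.623 ≈ 32.6 days.

32.6 days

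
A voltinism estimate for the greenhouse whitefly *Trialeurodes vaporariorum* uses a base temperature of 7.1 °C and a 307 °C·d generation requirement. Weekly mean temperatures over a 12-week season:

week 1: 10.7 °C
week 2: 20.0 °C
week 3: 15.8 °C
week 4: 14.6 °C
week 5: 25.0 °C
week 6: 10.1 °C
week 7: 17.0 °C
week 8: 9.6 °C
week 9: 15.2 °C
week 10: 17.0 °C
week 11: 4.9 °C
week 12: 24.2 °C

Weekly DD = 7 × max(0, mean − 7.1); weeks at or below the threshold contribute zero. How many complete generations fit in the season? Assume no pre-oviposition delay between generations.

2 generations

Weekly DD (7 × max(0, T̄ − 7.1)): 25.2, 90.3, 60.9, 52.5, 125.3, 21.0, 69.3, 17.5, 56.7, 69.3, 0.0, 119.7.
Season total = 707.7 DD.
Complete generations = ⌊707.7 / 307⌋ = 2.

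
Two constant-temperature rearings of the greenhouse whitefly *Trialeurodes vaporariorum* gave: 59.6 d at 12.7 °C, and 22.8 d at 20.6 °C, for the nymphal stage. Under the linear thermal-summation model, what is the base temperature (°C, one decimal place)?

7.8 °C

Linear rate model ⇒ the product D·(T − T_b) is constant across temperatures.
59.6·(12.7 − T_b) = 22.8·(20.6 − T_b)
T_b = (59.6·12.7 − 22.8·20.6) / (59.6 − 22.8) = 287.24 / 36.8 = 7.805 °C ≈ 7.8 °C.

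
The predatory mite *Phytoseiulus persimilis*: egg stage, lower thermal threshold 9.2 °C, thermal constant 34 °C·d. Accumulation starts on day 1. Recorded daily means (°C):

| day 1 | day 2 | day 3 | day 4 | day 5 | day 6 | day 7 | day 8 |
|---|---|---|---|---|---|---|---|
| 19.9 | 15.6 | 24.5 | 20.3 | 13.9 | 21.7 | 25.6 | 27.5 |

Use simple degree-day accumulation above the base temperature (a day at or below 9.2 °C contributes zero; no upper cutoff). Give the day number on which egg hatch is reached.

day 4

Daily DD above 9.2 °C: 10.7, 6.4, 15.3, 11.1, 4.7, 12.5, 16.4, 18.3.
Cumulative: 10.7, 17.1, 32.4, 43.5, 48.2, 60.7, 77.1, 95.4.
The total first reaches 34 DD on day 4.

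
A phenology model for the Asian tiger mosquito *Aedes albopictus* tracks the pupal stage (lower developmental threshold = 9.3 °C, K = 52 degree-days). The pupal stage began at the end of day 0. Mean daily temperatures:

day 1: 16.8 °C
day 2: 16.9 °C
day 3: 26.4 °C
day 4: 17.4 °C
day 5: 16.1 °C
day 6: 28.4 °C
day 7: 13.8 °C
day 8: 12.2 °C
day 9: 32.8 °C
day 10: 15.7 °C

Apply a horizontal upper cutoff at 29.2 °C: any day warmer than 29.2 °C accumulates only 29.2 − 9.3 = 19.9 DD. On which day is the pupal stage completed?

day 6

Daily DD above 9.3 °C (capped at 19.9): 7.5, 7.6, 17.1, 8.1, 6.8, 19.1, 4.5, 2.9, 19.9, 6.4.
Cumulative: 7.5, 15.1, 32.2, 40.3, 47.1, 66.2, 70.7, 73.6, 93.5, 99.9.
The total first reaches 52 DD on day 6.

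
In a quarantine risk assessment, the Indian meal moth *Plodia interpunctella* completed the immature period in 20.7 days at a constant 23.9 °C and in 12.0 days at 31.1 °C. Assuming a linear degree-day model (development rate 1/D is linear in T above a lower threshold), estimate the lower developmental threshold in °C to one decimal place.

14.0 °C

Linear rate model ⇒ the product D·(T − T_b) is constant across temperatures.
20.7·(23.9 − T_b) = 12.0·(31.1 − T_b)
T_b = (20.7·23.9 − 12.0·31.1) / (20.7 − 12.0) = 121.53 / 8.7 = 13.969 °C ≈ 14.0 °C.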